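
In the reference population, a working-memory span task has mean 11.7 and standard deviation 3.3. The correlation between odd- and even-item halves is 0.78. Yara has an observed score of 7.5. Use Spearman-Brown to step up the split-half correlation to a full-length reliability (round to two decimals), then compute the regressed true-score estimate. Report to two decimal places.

Spearman-Brown: ρ = 2r/(1 + r) = 2(0.78)/(1 + 0.78) = 1.560/1.78 = 0.8764 → 0.88
T̂ = ρX + (1 − ρ)μ
  = 0.88 × 7.5 + 0.12 × 11.7
  = 6.600 + 1.404
  = 8.004
  ≈ 8.00

8.00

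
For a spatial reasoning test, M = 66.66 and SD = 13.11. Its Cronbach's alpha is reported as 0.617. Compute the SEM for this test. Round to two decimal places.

8.11

SEM = SD · √(1 − ρ) = 13.11 × √0.383 = 13.11 × 0.6189 = 8.113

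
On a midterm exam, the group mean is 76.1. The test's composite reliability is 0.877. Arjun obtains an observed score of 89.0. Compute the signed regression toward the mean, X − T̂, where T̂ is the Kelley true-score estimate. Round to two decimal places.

T̂ = 0.877(89.0) + 0.123(76.1) = 78.0530 + 9.3603 = 87.4133 → 87.413
X − T̂ = 89.0 − 87.413 = 1.587 → 1.59

1.59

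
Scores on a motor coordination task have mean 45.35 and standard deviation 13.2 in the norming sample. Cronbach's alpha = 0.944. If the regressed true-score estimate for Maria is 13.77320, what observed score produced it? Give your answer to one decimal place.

11.9

T̂ = ρX + (1 − ρ)μ  ⇒  X = (T̂ − (1 − ρ)μ) / ρ
X = (13.77320 − 0.056 × 45.35) / 0.944 = (13.77320 − 2.53960) / 0.944 = 11.23360 / 0.944 = 11.900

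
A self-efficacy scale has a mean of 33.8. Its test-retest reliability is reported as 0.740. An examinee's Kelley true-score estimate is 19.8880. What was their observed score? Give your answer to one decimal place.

T̂ = ρX + (1 − ρ)μ  ⇒  X = (T̂ − (1 − ρ)μ) / ρ
X = (19.8880 − 0.260 × 33.8) / 0.740 = (19.8880 − 8.7880) / 0.740 = 11.1000 / 0.740 = 15.000

15.0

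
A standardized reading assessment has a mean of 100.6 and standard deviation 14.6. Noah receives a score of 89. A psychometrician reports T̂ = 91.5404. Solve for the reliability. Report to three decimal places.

0.781

T̂ = ρX + (1 − ρ)μ  ⇒  T̂ − μ = ρ(X − μ)
ρ = (T̂ − μ)/(X − μ) = (91.5404 − 100.6) / (89 − 100.6) = -9.0596 / -11.6 = 0.78100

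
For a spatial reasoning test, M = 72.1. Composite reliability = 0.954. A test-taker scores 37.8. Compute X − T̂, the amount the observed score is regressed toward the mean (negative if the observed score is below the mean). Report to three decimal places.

-1.578

T̂ = ρX + (1 − ρ)μ
  = 0.954 × 37.8 + 0.046 × 72.1
  = 36.0612 + 3.3166
  = 39.37780
  ≈ 39.3778
X − T̂ = 37.8 − 39.3778 = -1.5778 → -1.578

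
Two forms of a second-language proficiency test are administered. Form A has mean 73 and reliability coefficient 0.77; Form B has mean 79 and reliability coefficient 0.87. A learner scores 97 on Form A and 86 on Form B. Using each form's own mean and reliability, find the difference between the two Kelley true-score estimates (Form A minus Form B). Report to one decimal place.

T̂_A = 0.77(97) + 0.23(73) = 91.480
T̂_B = 0.87(86) + 0.13(79) = 85.090
T̂_A − T̂_B = 6.390

6.4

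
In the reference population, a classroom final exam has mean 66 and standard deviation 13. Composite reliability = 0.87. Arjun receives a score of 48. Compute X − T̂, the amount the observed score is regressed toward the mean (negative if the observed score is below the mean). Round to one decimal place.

-2.3

T̂ = 0.87(48) + 0.13(66) = 41.76 + 8.58 = 50.340 → 50.34
X − T̂ = 48 − 50.34 = -2.34 → -2.3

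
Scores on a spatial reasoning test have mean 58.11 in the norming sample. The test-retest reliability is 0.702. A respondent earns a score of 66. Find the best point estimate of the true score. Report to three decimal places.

63.649

T̂ = 0.702(66) + 0.298(58.11) = 46.332 + 17.31678 = 63.6488 → 63.649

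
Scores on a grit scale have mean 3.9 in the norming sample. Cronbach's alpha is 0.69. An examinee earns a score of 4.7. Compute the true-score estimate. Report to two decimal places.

T̂ = ρX + (1 − ρ)μ
  = 0.69 × 4.7 + 0.31 × 3.9
  = 3.243 + 1.209
  = 4.452
  ≈ 4.45

4.45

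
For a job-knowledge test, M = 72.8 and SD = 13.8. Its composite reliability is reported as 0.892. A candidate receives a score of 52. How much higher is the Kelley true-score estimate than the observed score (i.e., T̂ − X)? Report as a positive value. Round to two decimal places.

2.25

Regress the observed score toward the mean by the unreliability: T̂ = 0.892·52 + 0.108·72.8 = 46.384 + 7.8624 = 54.2464.
T̂ − X = 54.246 − 52 = 2.246 → 2.25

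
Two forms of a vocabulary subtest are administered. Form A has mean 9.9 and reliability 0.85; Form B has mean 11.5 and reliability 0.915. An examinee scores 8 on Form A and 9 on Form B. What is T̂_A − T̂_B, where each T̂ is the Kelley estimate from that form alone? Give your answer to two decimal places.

-0.93

T̂_A = 0.85(8) + 0.15(9.9) = 8.2850
T̂_B = 0.915(9) + 0.085(11.5) = 9.2125
T̂_A − T̂_B = -0.9275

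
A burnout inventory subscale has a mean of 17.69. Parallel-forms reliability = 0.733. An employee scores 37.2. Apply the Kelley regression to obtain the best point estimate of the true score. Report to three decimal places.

31.991

T̂ = ρX + (1 − ρ)μ
  = 0.733 × 37.2 + 0.267 × 17.69
  = 27.2676 + 4.72323
  = 31.9908
  ≈ 31.991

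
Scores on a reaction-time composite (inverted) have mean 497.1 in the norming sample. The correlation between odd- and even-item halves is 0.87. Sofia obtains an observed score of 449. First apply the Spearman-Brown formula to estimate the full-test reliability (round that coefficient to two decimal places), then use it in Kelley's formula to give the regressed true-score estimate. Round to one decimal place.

Spearman-Brown: ρ = 2r/(1 + r) = 2(0.87)/(1 + 0.87) = 1.740/1.87 = 0.9305 → 0.93
T̂ = ρX + (1 − ρ)μ
  = 0.93 × 449 + 0.07 × 497.1
  = 417.57 + 34.797
  = 452.37
  ≈ 452.4

452.4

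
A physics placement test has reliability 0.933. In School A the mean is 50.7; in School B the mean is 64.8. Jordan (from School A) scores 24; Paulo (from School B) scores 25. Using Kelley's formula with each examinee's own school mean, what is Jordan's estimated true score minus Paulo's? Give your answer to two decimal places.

T̂_Jordan = 0.933(24) + 0.067(50.7) = 25.7889
T̂_Paulo = 0.933(25) + 0.067(64.8) = 27.6666
Difference = 25.7889 − 27.6666 = -1.8777

-1.88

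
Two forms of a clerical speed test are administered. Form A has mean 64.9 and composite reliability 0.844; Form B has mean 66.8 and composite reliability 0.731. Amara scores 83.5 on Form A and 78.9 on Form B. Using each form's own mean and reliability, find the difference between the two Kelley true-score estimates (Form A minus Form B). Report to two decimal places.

T̂_A = 0.844(83.5) + 0.156(64.9) = 80.5984
T̂_B = 0.731(78.9) + 0.269(66.8) = 75.6451
T̂_A − T̂_B = 4.9533

4.95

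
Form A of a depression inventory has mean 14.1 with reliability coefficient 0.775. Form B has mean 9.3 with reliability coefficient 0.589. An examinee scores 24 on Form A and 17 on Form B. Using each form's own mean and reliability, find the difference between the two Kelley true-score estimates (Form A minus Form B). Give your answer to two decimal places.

7.94

T̂_A = 0.775(24) + 0.225(14.1) = 21.7725
T̂_B = 0.589(17) + 0.411(9.3) = 13.8353
T̂_A − T̂_B = 7.9372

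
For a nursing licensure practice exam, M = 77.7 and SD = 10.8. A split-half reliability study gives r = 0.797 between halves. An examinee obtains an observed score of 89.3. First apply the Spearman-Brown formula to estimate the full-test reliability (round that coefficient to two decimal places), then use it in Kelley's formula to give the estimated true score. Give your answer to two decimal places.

Spearman-Brown: ρ = 2r/(1 + r) = 2(0.797)/(1 + 0.797) = 1.5940/1.797 = 0.8870 → 0.89
Weight the observed score by reliability and the mean by (1 − reliability): T̂ = 0.89·89.3 + 0.11·77.7 = 79.477 + 8.547 = 88.024.

88.02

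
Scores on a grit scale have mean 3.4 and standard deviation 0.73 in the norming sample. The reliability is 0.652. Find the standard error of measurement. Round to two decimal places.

SEM = SD · √(1 − ρ) = 0.73 × √0.348 = 0.73 × 0.5899 = 0.431

0.43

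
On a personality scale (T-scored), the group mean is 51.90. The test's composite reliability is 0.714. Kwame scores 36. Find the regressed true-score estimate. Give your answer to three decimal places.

T̂ = 0.714(36) + 0.286(51.90) = 25.704 + 14.84340 = 40.5474 → 40.547

40.547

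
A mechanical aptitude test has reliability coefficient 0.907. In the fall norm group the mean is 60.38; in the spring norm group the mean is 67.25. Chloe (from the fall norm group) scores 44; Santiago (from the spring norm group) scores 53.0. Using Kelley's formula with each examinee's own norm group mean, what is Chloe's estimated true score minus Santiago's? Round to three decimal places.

-8.802

T̂_Chloe = 0.907(44) + 0.093(60.38) = 45.52334
T̂_Santiago = 0.907(53.0) + 0.093(67.25) = 54.32525
Difference = 45.52334 − 54.32525 = -8.80191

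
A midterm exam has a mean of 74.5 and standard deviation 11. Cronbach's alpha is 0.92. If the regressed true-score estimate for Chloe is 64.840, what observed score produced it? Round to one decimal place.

T̂ = ρX + (1 − ρ)μ  ⇒  X = (T̂ − (1 − ρ)μ) / ρ
X = (64.840 − 0.08 × 74.5) / 0.92 = (64.840 − 5.960) / 0.92 = 58.880 / 0.92 = 64.000

64.0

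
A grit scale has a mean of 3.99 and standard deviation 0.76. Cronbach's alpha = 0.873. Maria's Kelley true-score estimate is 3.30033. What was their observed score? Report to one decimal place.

3.2

T̂ = ρX + (1 − ρ)μ  ⇒  X = (T̂ − (1 − ρ)μ) / ρ
X = (3.30033 − 0.127 × 3.99) / 0.873 = (3.30033 − 0.50673) / 0.873 = 2.79360 / 0.873 = 3.200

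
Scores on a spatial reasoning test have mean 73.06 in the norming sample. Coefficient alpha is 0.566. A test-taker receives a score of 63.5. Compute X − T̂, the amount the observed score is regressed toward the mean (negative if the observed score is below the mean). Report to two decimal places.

-4.15

T̂ = 0.566(63.5) + 0.434(73.06) = 35.9410 + 31.70804 = 67.6490 → 67.649
X − T̂ = 63.5 − 67.649 = -4.149 → -4.15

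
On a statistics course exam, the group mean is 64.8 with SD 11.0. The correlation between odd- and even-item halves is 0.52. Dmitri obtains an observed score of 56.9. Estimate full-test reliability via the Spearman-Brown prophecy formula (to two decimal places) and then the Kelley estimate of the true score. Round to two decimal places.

59.43

Spearman-Brown: ρ = 2r/(1 + r) = 2(0.52)/(1 + 0.52) = 1.040/1.52 = 0.6842 → 0.68
T̂ = 0.68(56.9) + 0.32(64.8) = 38.692 + 20.736 = 59.428 → 59.43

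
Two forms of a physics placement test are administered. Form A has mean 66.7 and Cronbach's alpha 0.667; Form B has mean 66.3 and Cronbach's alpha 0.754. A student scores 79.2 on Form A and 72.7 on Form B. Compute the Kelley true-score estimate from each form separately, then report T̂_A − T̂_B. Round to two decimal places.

T̂_A = 0.667(79.2) + 0.333(66.7) = 75.0375
T̂_B = 0.754(72.7) + 0.246(66.3) = 71.1256
T̂_A − T̂_B = 3.9119

3.91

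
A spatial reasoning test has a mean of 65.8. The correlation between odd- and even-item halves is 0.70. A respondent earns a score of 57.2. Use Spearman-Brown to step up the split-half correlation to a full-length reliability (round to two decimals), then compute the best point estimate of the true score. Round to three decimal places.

58.748

Spearman-Brown: ρ = 2r/(1 + r) = 2(0.70)/(1 + 0.70) = 1.400/1.70 = 0.8235 → 0.82
T̂ = ρX + (1 − ρ)μ
  = 0.82 × 57.2 + 0.18 × 65.8
  = 46.904 + 11.844
  = 58.7480
  ≈ 58.748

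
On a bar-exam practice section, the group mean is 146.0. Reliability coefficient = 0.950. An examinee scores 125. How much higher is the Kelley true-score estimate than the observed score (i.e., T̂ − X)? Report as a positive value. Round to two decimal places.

1.05

T̂ = 0.950(125) + 0.050(146.0) = 118.750 + 7.3000 = 126.0500 → 126.050
T̂ − X = 126.050 − 125 = 1.050 → 1.05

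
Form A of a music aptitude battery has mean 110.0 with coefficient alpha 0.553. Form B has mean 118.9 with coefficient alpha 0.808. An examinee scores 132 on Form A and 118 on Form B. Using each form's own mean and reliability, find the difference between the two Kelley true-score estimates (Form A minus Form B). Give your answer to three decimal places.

T̂_A = 0.553(132) + 0.447(110.0) = 122.16600
T̂_B = 0.808(118) + 0.192(118.9) = 118.17280
T̂_A − T̂_B = 3.99320

3.993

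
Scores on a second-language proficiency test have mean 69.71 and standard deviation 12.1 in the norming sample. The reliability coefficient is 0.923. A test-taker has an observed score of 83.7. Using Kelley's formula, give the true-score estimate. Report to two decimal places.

82.62

T̂ = ρX + (1 − ρ)μ
  = 0.923 × 83.7 + 0.077 × 69.71
  = 77.2551 + 5.36767
  = 82.623
  ≈ 82.62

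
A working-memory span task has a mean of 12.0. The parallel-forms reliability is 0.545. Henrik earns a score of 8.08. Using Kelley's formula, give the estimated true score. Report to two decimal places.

9.86

Weight the observed score by reliability and the mean by (1 − reliability): T̂ = 0.545·8.08 + 0.455·12.0 = 4.40360 + 5.4600 = 9.864.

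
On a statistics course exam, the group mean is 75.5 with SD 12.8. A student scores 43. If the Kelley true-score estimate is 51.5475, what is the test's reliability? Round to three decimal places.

0.737

T̂ = ρX + (1 − ρ)μ  ⇒  T̂ − μ = ρ(X − μ)
ρ = (T̂ − μ)/(X − μ) = (51.5475 − 75.5) / (43 − 75.5) = -23.9525 / -32.5 = 0.73700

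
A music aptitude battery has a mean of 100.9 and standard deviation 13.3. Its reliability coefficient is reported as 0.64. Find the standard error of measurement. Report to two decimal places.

7.98

SEM = SD · √(1 − ρ) = 13.3 × √0.36 = 13.3 × 0.6000 = 7.980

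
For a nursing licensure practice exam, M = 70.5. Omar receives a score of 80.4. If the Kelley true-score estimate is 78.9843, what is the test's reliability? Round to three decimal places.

0.857

T̂ = ρX + (1 − ρ)μ  ⇒  T̂ − μ = ρ(X − μ)
ρ = (T̂ − μ)/(X − μ) = (78.9843 − 70.5) / (80.4 − 70.5) = 8.4843 / 9.9 = 0.85700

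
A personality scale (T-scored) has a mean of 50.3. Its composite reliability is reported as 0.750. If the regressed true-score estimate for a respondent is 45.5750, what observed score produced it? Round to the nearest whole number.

T̂ = ρX + (1 − ρ)μ  ⇒  X = (T̂ − (1 − ρ)μ) / ρ
X = (45.5750 − 0.250 × 50.3) / 0.750 = (45.5750 − 12.5750) / 0.750 = 33.0000 / 0.750 = 44.00

44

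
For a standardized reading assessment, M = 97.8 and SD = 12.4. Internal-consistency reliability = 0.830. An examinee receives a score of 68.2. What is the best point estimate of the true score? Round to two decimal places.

73.23

T̂ = ρX + (1 − ρ)μ
  = 0.830 × 68.2 + 0.170 × 97.8
  = 56.6060 + 16.6260
  = 73.232
  ≈ 73.23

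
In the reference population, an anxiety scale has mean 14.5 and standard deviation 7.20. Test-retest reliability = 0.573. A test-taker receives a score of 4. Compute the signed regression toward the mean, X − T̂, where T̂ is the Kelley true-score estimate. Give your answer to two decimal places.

-4.48

Weight the observed score by reliability and the mean by (1 − reliability): T̂ = 0.573·4 + 0.427·14.5 = 2.292 + 6.1915 = 8.4835.
X − T̂ = 4 − 8.483 = -4.483 → -4.48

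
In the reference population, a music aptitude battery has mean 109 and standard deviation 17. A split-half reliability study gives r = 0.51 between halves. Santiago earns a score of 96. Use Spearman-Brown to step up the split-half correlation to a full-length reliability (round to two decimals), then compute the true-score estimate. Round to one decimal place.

Spearman-Brown: ρ = 2r/(1 + r) = 2(0.51)/(1 + 0.51) = 1.020/1.51 = 0.6755 → 0.68
T̂ = 0.68(96) + 0.32(109) = 65.28 + 34.88 = 100.16 → 100.2

100.2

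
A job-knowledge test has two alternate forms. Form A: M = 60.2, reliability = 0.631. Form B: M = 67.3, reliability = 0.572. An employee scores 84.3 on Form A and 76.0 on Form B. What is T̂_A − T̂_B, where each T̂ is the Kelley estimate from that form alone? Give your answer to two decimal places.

T̂_A = 0.631(84.3) + 0.369(60.2) = 75.4071
T̂_B = 0.572(76.0) + 0.428(67.3) = 72.2764
T̂_A − T̂_B = 3.1307

3.13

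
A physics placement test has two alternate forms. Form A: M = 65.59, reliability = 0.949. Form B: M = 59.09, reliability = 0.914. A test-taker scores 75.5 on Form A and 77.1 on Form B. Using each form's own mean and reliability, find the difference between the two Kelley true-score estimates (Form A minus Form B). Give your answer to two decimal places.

-0.56

T̂_A = 0.949(75.5) + 0.051(65.59) = 74.9946
T̂_B = 0.914(77.1) + 0.086(59.09) = 75.5511
T̂_A − T̂_B = -0.5565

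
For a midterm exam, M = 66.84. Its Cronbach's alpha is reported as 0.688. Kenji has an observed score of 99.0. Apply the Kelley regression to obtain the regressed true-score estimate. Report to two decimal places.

Weight the observed score by reliability and the mean by (1 − reliability): T̂ = 0.688·99.0 + 0.312·66.84 = 68.1120 + 20.85408 = 88.966.

88.97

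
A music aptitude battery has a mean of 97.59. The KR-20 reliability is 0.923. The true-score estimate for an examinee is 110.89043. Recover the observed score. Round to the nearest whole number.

112

T̂ = ρX + (1 − ρ)μ  ⇒  X = (T̂ − (1 − ρ)μ) / ρ
X = (110.89043 − 0.077 × 97.59) / 0.923 = (110.89043 − 7.51443) / 0.923 = 103.37600 / 0.923 = 112.00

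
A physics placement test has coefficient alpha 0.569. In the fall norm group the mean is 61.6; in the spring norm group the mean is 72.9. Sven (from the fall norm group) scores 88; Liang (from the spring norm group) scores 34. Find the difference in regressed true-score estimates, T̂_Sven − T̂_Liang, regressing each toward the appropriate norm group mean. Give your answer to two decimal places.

T̂_Sven = 0.569(88) + 0.431(61.6) = 76.6216
T̂_Liang = 0.569(34) + 0.431(72.9) = 50.7659
Difference = 76.6216 − 50.7659 = 25.8557

25.86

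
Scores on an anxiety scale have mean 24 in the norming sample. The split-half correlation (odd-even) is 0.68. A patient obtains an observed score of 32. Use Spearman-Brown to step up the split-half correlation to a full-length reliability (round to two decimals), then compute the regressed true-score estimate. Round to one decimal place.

30.5

Spearman-Brown: ρ = 2r/(1 + r) = 2(0.68)/(1 + 0.68) = 1.360/1.68 = 0.8095 → 0.81
Weight the observed score by reliability and the mean by (1 − reliability): T̂ = 0.81·32 + 0.19·24 = 25.92 + 4.56 = 30.48.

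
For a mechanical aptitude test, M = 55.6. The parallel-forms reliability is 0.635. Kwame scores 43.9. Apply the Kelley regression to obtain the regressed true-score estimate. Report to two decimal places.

48.17

T̂ = ρX + (1 − ρ)μ
  = 0.635 × 43.9 + 0.365 × 55.6
  = 27.8765 + 20.2940
  = 48.171
  ≈ 48.17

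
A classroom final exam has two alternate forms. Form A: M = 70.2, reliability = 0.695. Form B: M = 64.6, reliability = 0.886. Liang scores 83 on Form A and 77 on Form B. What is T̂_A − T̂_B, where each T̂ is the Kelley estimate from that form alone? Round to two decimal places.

3.51

T̂_A = 0.695(83) + 0.305(70.2) = 79.0960
T̂_B = 0.886(77) + 0.114(64.6) = 75.5864
T̂_A − T̂_B = 3.5096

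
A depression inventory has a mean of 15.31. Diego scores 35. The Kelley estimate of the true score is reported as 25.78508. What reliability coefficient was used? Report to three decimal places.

0.532

T̂ = ρX + (1 − ρ)μ  ⇒  T̂ − μ = ρ(X − μ)
ρ = (T̂ − μ)/(X − μ) = (25.78508 − 15.31) / (35 − 15.31) = 10.47508 / 19.69 = 0.53200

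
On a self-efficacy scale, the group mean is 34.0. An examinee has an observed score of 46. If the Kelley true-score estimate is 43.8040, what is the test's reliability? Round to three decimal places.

T̂ = ρX + (1 − ρ)μ  ⇒  T̂ − μ = ρ(X − μ)
ρ = (T̂ − μ)/(X − μ) = (43.8040 − 34.0) / (46 − 34.0) = 9.8040 / 12.0 = 0.81700

0.817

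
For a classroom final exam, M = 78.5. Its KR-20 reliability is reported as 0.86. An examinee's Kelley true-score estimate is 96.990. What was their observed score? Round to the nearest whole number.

100

T̂ = ρX + (1 − ρ)μ  ⇒  X = (T̂ − (1 − ρ)μ) / ρ
X = (96.990 − 0.14 × 78.5) / 0.86 = (96.990 − 10.990) / 0.86 = 86.000 / 0.86 = 100.00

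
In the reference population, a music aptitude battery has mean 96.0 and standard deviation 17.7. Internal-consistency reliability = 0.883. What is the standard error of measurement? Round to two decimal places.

SEM = SD · √(1 − ρ) = 17.7 × √0.117 = 17.7 × 0.3421 = 6.054

6.05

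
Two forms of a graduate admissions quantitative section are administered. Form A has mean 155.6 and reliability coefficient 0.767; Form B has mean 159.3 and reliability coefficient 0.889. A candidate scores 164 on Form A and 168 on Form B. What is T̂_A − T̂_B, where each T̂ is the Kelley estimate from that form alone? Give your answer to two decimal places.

T̂_A = 0.767(164) + 0.233(155.6) = 162.0428
T̂_B = 0.889(168) + 0.111(159.3) = 167.0343
T̂_A − T̂_B = -4.9915

-4.99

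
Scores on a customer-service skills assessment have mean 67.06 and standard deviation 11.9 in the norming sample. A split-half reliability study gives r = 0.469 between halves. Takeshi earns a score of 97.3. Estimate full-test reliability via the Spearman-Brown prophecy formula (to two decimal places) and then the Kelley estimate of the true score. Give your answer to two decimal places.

86.41

Spearman-Brown: ρ = 2r/(1 + r) = 2(0.469)/(1 + 0.469) = 0.9380/1.469 = 0.6385 → 0.64
T̂ = 0.64(97.3) + 0.36(67.06) = 62.272 + 24.1416 = 86.414 → 86.41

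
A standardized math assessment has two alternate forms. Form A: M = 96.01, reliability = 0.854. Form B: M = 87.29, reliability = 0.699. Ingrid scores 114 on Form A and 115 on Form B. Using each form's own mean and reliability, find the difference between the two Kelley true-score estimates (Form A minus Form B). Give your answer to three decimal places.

4.714

T̂_A = 0.854(114) + 0.146(96.01) = 111.37346
T̂_B = 0.699(115) + 0.301(87.29) = 106.65929
T̂_A − T̂_B = 4.71417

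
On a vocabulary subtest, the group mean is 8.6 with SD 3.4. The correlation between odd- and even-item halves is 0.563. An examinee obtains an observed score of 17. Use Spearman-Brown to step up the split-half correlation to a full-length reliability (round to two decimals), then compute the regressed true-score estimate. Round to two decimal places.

14.65

Spearman-Brown: ρ = 2r/(1 + r) = 2(0.563)/(1 + 0.563) = 1.1260/1.563 = 0.7204 → 0.72
T̂ = ρX + (1 − ρ)μ
  = 0.72 × 17 + 0.28 × 8.6
  = 12.24 + 2.408
  = 14.648
  ≈ 14.65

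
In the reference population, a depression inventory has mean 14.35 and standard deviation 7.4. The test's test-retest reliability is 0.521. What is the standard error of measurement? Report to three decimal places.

5.122

SEM = SD · √(1 − ρ) = 7.4 × √0.479 = 7.4 × 0.6921 = 5.1215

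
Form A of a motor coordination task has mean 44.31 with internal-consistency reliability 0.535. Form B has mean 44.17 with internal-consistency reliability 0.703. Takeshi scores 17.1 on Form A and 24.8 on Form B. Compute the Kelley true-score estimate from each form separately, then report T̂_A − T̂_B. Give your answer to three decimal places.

-0.800

T̂_A = 0.535(17.1) + 0.465(44.31) = 29.75265
T̂_B = 0.703(24.8) + 0.297(44.17) = 30.55289
T̂_A − T̂_B = -0.80024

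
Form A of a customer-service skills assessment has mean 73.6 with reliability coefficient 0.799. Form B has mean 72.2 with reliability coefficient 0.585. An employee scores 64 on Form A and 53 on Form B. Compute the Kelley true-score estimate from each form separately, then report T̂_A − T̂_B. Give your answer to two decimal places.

T̂_A = 0.799(64) + 0.201(73.6) = 65.9296
T̂_B = 0.585(53) + 0.415(72.2) = 60.9680
T̂_A − T̂_B = 4.9616

4.96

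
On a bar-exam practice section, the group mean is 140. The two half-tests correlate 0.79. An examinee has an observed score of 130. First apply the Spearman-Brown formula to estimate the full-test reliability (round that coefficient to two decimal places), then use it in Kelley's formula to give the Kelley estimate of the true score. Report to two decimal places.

Spearman-Brown: ρ = 2r/(1 + r) = 2(0.79)/(1 + 0.79) = 1.580/1.79 = 0.8827 → 0.88
T̂ = ρX + (1 − ρ)μ
  = 0.88 × 130 + 0.12 × 140
  = 114.40 + 16.80
  = 131.200
  ≈ 131.20

131.20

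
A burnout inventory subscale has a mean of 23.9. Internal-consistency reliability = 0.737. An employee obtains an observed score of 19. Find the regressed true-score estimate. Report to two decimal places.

T̂ = ρX + (1 − ρ)μ
  = 0.737 × 19 + 0.263 × 23.9
  = 14.003 + 6.2857
  = 20.289
  ≈ 20.29

20.29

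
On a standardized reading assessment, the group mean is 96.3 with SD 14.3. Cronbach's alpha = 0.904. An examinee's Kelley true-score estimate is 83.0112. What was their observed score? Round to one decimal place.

T̂ = ρX + (1 − ρ)μ  ⇒  X = (T̂ − (1 − ρ)μ) / ρ
X = (83.0112 − 0.096 × 96.3) / 0.904 = (83.0112 − 9.2448) / 0.904 = 73.7664 / 0.904 = 81.600

81.6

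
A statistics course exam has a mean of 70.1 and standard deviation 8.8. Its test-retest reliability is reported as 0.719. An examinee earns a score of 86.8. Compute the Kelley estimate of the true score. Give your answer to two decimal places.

Kelley's formula gives T̂ = 0.719·86.8 + 0.281·70.1 = 62.4092 + 19.6981 = 82.107.

82.11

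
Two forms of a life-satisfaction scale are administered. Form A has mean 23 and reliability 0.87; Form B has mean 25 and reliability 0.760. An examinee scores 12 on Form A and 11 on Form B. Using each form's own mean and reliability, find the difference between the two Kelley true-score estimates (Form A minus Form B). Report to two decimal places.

T̂_A = 0.87(12) + 0.13(23) = 13.4300
T̂_B = 0.760(11) + 0.240(25) = 14.3600
T̂_A − T̂_B = -0.9300

-0.93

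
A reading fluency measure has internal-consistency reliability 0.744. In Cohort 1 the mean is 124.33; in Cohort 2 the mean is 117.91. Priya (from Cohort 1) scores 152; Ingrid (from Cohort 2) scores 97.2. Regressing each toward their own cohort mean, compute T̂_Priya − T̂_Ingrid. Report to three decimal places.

42.415

T̂_Priya = 0.744(152) + 0.256(124.33) = 144.91648
T̂_Ingrid = 0.744(97.2) + 0.256(117.91) = 102.50176
Difference = 144.91648 − 102.50176 = 42.41472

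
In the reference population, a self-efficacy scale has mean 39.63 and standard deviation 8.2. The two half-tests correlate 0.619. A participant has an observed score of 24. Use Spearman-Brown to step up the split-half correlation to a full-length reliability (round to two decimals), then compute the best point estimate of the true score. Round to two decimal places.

27.75

Spearman-Brown: ρ = 2r/(1 + r) = 2(0.619)/(1 + 0.619) = 1.2380/1.619 = 0.7647 → 0.76
T̂ = 0.76(24) + 0.24(39.63) = 18.24 + 9.5112 = 27.751 → 27.75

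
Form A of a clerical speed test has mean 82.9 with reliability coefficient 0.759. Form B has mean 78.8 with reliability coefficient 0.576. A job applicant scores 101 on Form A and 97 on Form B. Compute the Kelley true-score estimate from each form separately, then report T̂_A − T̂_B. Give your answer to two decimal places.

T̂_A = 0.759(101) + 0.241(82.9) = 96.6379
T̂_B = 0.576(97) + 0.424(78.8) = 89.2832
T̂_A − T̂_B = 7.3547

7.35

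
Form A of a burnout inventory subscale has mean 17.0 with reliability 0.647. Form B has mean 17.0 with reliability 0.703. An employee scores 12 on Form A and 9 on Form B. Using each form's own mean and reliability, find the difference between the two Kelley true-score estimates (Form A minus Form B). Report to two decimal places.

2.39

T̂_A = 0.647(12) + 0.353(17.0) = 13.7650
T̂_B = 0.703(9) + 0.297(17.0) = 11.3760
T̂_A − T̂_B = 2.3890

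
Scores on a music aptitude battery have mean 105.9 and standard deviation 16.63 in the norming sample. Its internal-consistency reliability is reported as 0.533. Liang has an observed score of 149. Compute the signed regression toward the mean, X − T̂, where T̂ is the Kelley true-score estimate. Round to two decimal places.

20.13

Weight the observed score by reliability and the mean by (1 − reliability): T̂ = 0.533·149 + 0.467·105.9 = 79.417 + 49.4553 = 128.8723.
X − T̂ = 149 − 128.872 = 20.128 → 20.13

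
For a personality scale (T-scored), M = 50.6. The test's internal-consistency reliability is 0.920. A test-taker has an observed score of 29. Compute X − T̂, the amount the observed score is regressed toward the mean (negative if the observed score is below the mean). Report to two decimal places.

Regress the observed score toward the mean by the unreliability: T̂ = 0.920·29 + 0.080·50.6 = 26.680 + 4.0480 = 30.7280.
X − T̂ = 29 − 30.728 = -1.728 → -1.73

-1.73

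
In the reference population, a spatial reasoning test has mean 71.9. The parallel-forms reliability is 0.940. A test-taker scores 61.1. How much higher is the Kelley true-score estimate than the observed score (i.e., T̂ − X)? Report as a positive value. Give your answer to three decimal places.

Kelley's formula gives T̂ = 0.940·61.1 + 0.060·71.9 = 57.4340 + 4.3140 = 61.74800.
T̂ − X = 61.7480 − 61.1 = 0.6480 → 0.648

0.648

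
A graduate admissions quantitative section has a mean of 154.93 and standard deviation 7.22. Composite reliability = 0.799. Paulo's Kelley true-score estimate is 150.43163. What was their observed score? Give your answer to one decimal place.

149.3

T̂ = ρX + (1 − ρ)μ  ⇒  X = (T̂ − (1 − ρ)μ) / ρ
X = (150.43163 − 0.201 × 154.93) / 0.799 = (150.43163 − 31.14093) / 0.799 = 119.29070 / 0.799 = 149.300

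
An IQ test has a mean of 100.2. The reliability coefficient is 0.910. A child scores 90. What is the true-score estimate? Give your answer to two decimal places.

T̂ = ρX + (1 − ρ)μ
  = 0.910 × 90 + 0.090 × 100.2
  = 81.900 + 9.0180
  = 90.918
  ≈ 90.92

90.92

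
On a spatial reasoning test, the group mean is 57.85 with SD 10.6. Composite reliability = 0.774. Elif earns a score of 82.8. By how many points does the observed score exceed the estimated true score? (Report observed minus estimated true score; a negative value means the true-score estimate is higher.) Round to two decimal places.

Kelley's formula gives T̂ = 0.774·82.8 + 0.226·57.85 = 64.0872 + 13.07410 = 77.1613.
X − T̂ = 82.8 − 77.161 = 5.639 → 5.64

5.64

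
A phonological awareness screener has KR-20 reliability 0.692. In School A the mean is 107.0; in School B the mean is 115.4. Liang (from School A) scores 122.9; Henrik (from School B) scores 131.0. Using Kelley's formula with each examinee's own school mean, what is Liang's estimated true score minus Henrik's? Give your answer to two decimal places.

-8.19

T̂_Liang = 0.692(122.9) + 0.308(107.0) = 118.0028
T̂_Henrik = 0.692(131.0) + 0.308(115.4) = 126.1952
Difference = 118.0028 − 126.1952 = -8.1924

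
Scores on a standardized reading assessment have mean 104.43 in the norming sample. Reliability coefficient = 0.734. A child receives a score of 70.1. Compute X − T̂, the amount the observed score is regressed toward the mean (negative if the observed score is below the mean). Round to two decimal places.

Weight the observed score by reliability and the mean by (1 − reliability): T̂ = 0.734·70.1 + 0.266·104.43 = 51.4534 + 27.77838 = 79.2318.
X − T̂ = 70.1 − 79.232 = -9.132 → -9.13

-9.13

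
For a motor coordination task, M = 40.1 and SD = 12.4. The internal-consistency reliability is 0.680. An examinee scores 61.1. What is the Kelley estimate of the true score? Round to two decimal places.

T̂ = 0.680(61.1) + 0.320(40.1) = 41.5480 + 12.8320 = 54.380 → 54.38

54.38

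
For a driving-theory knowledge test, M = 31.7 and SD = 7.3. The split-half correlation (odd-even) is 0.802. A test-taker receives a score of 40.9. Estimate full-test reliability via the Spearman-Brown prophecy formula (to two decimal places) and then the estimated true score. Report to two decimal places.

39.89

Spearman-Brown: ρ = 2r/(1 + r) = 2(0.802)/(1 + 0.802) = 1.6040/1.802 = 0.8901 → 0.89
T̂ = ρX + (1 − ρ)μ
  = 0.89 × 40.9 + 0.11 × 31.7
  = 36.401 + 3.487
  = 39.888
  ≈ 39.89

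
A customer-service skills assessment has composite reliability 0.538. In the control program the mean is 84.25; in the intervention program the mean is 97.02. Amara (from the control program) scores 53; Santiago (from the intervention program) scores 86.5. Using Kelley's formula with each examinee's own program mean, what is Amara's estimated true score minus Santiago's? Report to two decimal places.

T̂_Amara = 0.538(53) + 0.462(84.25) = 67.4375
T̂_Santiago = 0.538(86.5) + 0.462(97.02) = 91.3602
Difference = 67.4375 − 91.3602 = -23.9227

-23.92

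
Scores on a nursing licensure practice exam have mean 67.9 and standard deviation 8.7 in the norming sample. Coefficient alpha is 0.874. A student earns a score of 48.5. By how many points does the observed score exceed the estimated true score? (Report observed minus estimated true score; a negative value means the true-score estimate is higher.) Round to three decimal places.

-2.444

T̂ = 0.874(48.5) + 0.126(67.9) = 42.3890 + 8.5554 = 50.94440 → 50.9444
X − T̂ = 48.5 − 50.9444 = -2.4444 → -2.444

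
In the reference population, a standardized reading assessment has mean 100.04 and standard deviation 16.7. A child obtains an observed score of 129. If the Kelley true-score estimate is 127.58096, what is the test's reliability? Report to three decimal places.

0.951

T̂ = ρX + (1 − ρ)μ  ⇒  T̂ − μ = ρ(X − μ)
ρ = (T̂ − μ)/(X − μ) = (127.58096 − 100.04) / (129 − 100.04) = 27.54096 / 28.96 = 0.95100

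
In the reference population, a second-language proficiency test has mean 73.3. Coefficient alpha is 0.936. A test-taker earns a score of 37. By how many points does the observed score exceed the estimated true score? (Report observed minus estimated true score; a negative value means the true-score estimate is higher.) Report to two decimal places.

-2.32

Regress the observed score toward the mean by the unreliability: T̂ = 0.936·37 + 0.064·73.3 = 34.632 + 4.6912 = 39.3232.
X − T̂ = 37 − 39.323 = -2.323 → -2.32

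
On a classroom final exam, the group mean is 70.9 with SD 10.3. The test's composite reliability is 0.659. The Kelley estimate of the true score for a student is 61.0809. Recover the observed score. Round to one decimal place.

56.0

T̂ = ρX + (1 − ρ)μ  ⇒  X = (T̂ − (1 − ρ)μ) / ρ
X = (61.0809 − 0.341 × 70.9) / 0.659 = (61.0809 − 24.1769) / 0.659 = 36.9040 / 0.659 = 56.000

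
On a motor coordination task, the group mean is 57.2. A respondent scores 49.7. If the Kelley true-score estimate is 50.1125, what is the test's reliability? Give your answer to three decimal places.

T̂ = ρX + (1 − ρ)μ  ⇒  T̂ − μ = ρ(X − μ)
ρ = (T̂ − μ)/(X − μ) = (50.1125 − 57.2) / (49.7 − 57.2) = -7.0875 / -7.5 = 0.94500

0.945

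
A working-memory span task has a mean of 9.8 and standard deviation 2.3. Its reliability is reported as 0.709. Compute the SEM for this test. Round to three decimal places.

1.241

SEM = SD · √(1 − ρ) = 2.3 × √0.291 = 2.3 × 0.5394 = 1.2407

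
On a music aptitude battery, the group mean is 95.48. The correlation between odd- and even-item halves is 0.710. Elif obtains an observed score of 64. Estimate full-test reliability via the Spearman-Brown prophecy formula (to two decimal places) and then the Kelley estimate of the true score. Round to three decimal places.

69.352

Spearman-Brown: ρ = 2r/(1 + r) = 2(0.710)/(1 + 0.710) = 1.4200/1.710 = 0.8304 → 0.83
Weight the observed score by reliability and the mean by (1 − reliability): T̂ = 0.83·64 + 0.17·95.48 = 53.12 + 16.2316 = 69.3516.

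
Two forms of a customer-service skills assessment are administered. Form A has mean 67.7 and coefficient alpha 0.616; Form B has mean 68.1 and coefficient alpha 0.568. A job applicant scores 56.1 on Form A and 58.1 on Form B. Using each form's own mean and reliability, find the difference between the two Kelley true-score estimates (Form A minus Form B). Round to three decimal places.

-1.866

T̂_A = 0.616(56.1) + 0.384(67.7) = 60.55440
T̂_B = 0.568(58.1) + 0.432(68.1) = 62.42000
T̂_A − T̂_B = -1.86560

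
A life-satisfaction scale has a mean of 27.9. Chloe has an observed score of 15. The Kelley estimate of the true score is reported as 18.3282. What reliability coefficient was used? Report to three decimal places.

T̂ = ρX + (1 − ρ)μ  ⇒  T̂ − μ = ρ(X − μ)
ρ = (T̂ − μ)/(X − μ) = (18.3282 − 27.9) / (15 − 27.9) = -9.5718 / -12.9 = 0.74200

0.742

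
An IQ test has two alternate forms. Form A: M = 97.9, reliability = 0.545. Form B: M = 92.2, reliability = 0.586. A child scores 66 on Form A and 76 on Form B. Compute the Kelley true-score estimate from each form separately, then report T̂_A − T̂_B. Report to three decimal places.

T̂_A = 0.545(66) + 0.455(97.9) = 80.51450
T̂_B = 0.586(76) + 0.414(92.2) = 82.70680
T̂_A − T̂_B = -2.19230

-2.192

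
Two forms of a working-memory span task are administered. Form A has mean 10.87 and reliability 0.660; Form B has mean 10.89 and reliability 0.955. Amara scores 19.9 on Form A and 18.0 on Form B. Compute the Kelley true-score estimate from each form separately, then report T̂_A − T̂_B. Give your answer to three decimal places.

-0.850

T̂_A = 0.660(19.9) + 0.340(10.87) = 16.82980
T̂_B = 0.955(18.0) + 0.045(10.89) = 17.68005
T̂_A − T̂_B = -0.85025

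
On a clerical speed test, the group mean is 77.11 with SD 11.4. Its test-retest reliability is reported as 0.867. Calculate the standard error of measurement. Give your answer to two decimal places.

4.16

SEM = SD · √(1 − ρ) = 11.4 × √0.133 = 11.4 × 0.3647 = 4.157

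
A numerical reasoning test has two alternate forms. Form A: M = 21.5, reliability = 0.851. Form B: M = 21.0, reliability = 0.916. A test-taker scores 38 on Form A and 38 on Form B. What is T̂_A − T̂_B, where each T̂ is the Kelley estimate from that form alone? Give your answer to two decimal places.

-1.03

T̂_A = 0.851(38) + 0.149(21.5) = 35.5415
T̂_B = 0.916(38) + 0.084(21.0) = 36.5720
T̂_A − T̂_B = -1.0305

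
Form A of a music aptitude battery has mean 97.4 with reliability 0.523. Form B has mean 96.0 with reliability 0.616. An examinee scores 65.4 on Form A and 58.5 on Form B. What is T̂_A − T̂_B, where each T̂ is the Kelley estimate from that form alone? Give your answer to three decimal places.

7.764

T̂_A = 0.523(65.4) + 0.477(97.4) = 80.66400
T̂_B = 0.616(58.5) + 0.384(96.0) = 72.90000
T̂_A − T̂_B = 7.76400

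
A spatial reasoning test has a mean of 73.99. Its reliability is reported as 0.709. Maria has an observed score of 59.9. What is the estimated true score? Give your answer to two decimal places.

T̂ = ρX + (1 − ρ)μ
  = 0.709 × 59.9 + 0.291 × 73.99
  = 42.4691 + 21.53109
  = 64.000
  ≈ 64.00

64.00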